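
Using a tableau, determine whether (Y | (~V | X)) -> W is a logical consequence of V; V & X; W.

Yes

Initial set: {V; (V & X); W; ~((Y | (~V | X)) -> W)}.
(V & X): α-rule — add V, X.
~((Y | (~V | X)) -> W): α-rule — add (Y | (~V | X)), ~W.
× closes — contains both W and ~W.
All 1 branch closes.
Every branch closed, so the premises entail the conclusion.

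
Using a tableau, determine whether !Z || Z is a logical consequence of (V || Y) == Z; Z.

Yes

Initial set: {((V || Y) == Z); Z; !(!Z || Z)}.
!(!Z || Z): α-rule — add !!Z, !Z.
× closes — contains both Z and !Z.
All 1 branch closes.
Every branch closed, so the premises entail the conclusion.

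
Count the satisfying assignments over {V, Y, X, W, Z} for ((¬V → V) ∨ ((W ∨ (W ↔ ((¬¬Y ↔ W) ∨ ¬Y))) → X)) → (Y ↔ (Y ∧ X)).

28

Initial set: {(((¬V → V) ∨ ((W ∨ (W ↔ ((¬¬Y ↔ W) ∨ ¬Y))) → X)) → (Y ↔ (Y ∧ X)))}.
(((¬V → V) ∨ ((W ∨ (W ↔ ((¬¬Y ↔ W) ∨ ¬Y))) → X)) → (Y ↔ (Y ∧ X))): β-rule — branch into ¬((¬V → V) ∨ ((W ∨ (W ↔ ((¬¬Y ↔ W) ∨ ¬Y))) → X))  //  (Y ↔ (Y ∧ X)).
  branch 1 (add ¬((¬V → V) ∨ ((W ∨ (W ↔ ((¬¬Y ↔ W) ∨ ¬Y))) → X))):
    ¬((¬V → V) ∨ ((W ∨ (W ↔ ((¬¬Y ↔ W) ∨ ¬Y))) → X)): α-rule — add ¬(¬V → V), ¬((W ∨ (W ↔ ((¬¬Y ↔ W) ∨ ¬Y))) → X).
    ¬(¬V → V): α-rule — add ¬V, ¬V.
    ¬((W ∨ (W ↔ ((¬¬Y ↔ W) ∨ ¬Y))) → X): α-rule — add (W ∨ (W ↔ ((¬¬Y ↔ W) ∨ ¬Y))), ¬X.
    (W ∨ (W ↔ ((¬¬Y ↔ W) ∨ ¬Y))): β-rule — branch into W  //  (W ↔ ((¬¬Y ↔ W) ∨ ¬Y)).
      branch 1.1 (add W):
        ○ open, literals {V=F, W=T, X=F}.
      branch 1.2 (add (W ↔ ((¬¬Y ↔ W) ∨ ¬Y))):
        (W ↔ ((¬¬Y ↔ W) ∨ ¬Y)): β-rule — branch into W, ((¬¬Y ↔ W) ∨ ¬Y)  //  ¬W, ¬((¬¬Y ↔ W) ∨ ¬Y).
          branch 1.2.1 (add W, ((¬¬Y ↔ W) ∨ ¬Y)):
            ((¬¬Y ↔ W) ∨ ¬Y): β-rule — branch into (¬¬Y ↔ W)  //  ¬Y.
              branch 1.2.1.1 (add (¬¬Y ↔ W)):
                (¬¬Y ↔ W): β-rule — branch into ¬¬Y, W  //  ¬¬¬Y, ¬W.
                  branch 1.2.1.1.1 (add ¬¬Y, W):
                    ¬¬Y: drop double negation, giving Y.
                    ○ open, literals {V=F, W=T, X=F, Y=T}.
                  branch 1.2.1.1.2 (add ¬¬¬Y, ¬W):
                    × closes — contains both W and ¬W.
              branch 1.2.1.2 (add ¬Y):
                ○ open, literals {V=F, W=T, X=F, Y=F}.
          branch 1.2.2 (add ¬W, ¬((¬¬Y ↔ W) ∨ ¬Y)):
            ¬((¬¬Y ↔ W) ∨ ¬Y): α-rule — add ¬(¬¬Y ↔ W), ¬¬Y.
            ¬(¬¬Y ↔ W): β-rule — branch into ¬¬Y, ¬W  //  ¬¬¬Y, W.
              branch 1.2.2.1 (add ¬¬Y, ¬W):
                ¬¬Y: drop double negation, giving Y.
                ○ open, literals {V=F, W=F, X=F, Y=T}.
              branch 1.2.2.2 (add ¬¬¬Y, W):
                × closes — contains both W and ¬W.
  branch 2 (add (Y ↔ (Y ∧ X))):
    (Y ↔ (Y ∧ X)): β-rule — branch into Y, (Y ∧ X)  //  ¬Y, ¬(Y ∧ X).
      branch 2.1 (add Y, (Y ∧ X)):
        (Y ∧ X): α-rule — add Y, X.
        ○ open, literals {X=T, Y=T}.
      branch 2.2 (add ¬Y, ¬(Y ∧ X)):
        ¬(Y ∧ X): β-rule — branch into ¬Y  //  ¬X.
          branch 2.2.1 (add ¬Y):
            ○ open, literals {Y=F}.
          branch 2.2.2 (add ¬X):
            ○ open, literals {X=F, Y=F}.
2 branches closed, 7 open.
Each open branch fixes some atoms; the unmentioned ones are free. Counting distinct full assignments: branch {V=F, W=T, X=F} (Y, Z) contributes 4 new; branch {V=F, W=T, X=F, Y=T} (Z) contributes 0 new; branch {V=F, W=T, X=F, Y=F} (Z) contributes 0 new; branch {V=F, W=F, X=F, Y=T} (Z) contributes 2 new; branch {X=T, Y=T} (V, W, Z) contributes 8 new; branch {Y=F} (V, X, W, Z) contributes 14 new; branch {X=F, Y=F} (V, W, Z) contributes 0 new. Total: 28.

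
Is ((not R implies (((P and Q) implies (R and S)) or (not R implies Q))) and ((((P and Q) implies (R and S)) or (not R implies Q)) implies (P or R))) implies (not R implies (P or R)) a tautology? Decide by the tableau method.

Valid

Assume the negation and expand:
Initial set: {not (((not R implies (((P and Q) implies (R and S)) or (not R implies Q))) and ((((P and Q) implies (R and S)) or (not R implies Q)) implies (P or R))) implies (not R implies (P or R)))}.
not (((not R implies (((P and Q) implies (R and S)) or (not R implies Q))) and ((((P and Q) implies (R and S)) or (not R implies Q)) implies (P or R))) implies (not R implies (P or R))): α-rule — add ((not R implies (((P and Q) implies (R and S)) or (not R implies Q))) and ((((P and Q) implies (R and S)) or (not R implies Q)) implies (P or R))), not (not R implies (P or R)).
((not R implies (((P and Q) implies (R and S)) or (not R implies Q))) and ((((P and Q) implies (R and S)) or (not R implies Q)) implies (P or R))): α-rule — add (not R implies (((P and Q) implies (R and S)) or (not R implies Q))), ((((P and Q) implies (R and S)) or (not R implies Q)) implies (P or R)).
not (not R implies (P or R)): α-rule — add not R, not (P or R).
not (P or R): α-rule — add not P, not R.
(not R implies (((P and Q) implies (R and S)) or (not R implies Q))): β-rule — branch into not not R  //  (((P and Q) implies (R and S)) or (not R implies Q)).
  branch 1 (add not not R):
    × closes — contains both R and not R.
  branch 2 (add (((P and Q) implies (R and S)) or (not R implies Q))):
    ((((P and Q) implies (R and S)) or (not R implies Q)) implies (P or R)): β-rule — branch into not (((P and Q) implies (R and S)) or (not R implies Q))  //  (P or R).
      branch 2.1 (add not (((P and Q) implies (R and S)) or (not R implies Q))):
        not (((P and Q) implies (R and S)) or (not R implies Q)): α-rule — add not ((P and Q) implies (R and S)), not (not R implies Q).
        not ((P and Q) implies (R and S)): α-rule — add (P and Q), not (R and S).
        not (not R implies Q): α-rule — add not R, not Q.
        (P and Q): α-rule — add P, Q.
        × closes — contains both P and not P.
      branch 2.2 (add (P or R)):
        (((P and Q) implies (R and S)) or (not R implies Q)): β-rule — branch into ((P and Q) implies (R and S))  //  (not R implies Q).
          branch 2.2.1 (add ((P and Q) implies (R and S))):
            (P or R): β-rule — branch into P  //  R.
              branch 2.2.1.1 (add P):
                × closes — contains both P and not P.
              branch 2.2.1.2 (add R):
                × closes — contains both R and not R.
          branch 2.2.2 (add (not R implies Q)):
            (P or R): β-rule — branch into P  //  R.
              branch 2.2.2.1 (add P):
                × closes — contains both P and not P.
              branch 2.2.2.2 (add R):
                × closes — contains both R and not R.
All 6 branches close.
Every branch closed, so the negation is unsatisfiable and the formula is valid.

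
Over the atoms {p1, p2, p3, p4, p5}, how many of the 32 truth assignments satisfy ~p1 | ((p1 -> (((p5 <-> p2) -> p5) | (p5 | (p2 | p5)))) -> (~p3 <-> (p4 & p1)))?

26

Initial set: {(~p1 | ((p1 -> (((p5 <-> p2) -> p5) | (p5 | (p2 | p5)))) -> (~p3 <-> (p4 & p1))))}.
(~p1 | ((p1 -> (((p5 <-> p2) -> p5) | (p5 | (p2 | p5)))) -> (~p3 <-> (p4 & p1)))): β-rule — branch into ~p1  //  ((p1 -> (((p5 <-> p2) -> p5) | (p5 | (p2 | p5)))) -> (~p3 <-> (p4 & p1))).
  branch 1 (add ~p1):
    ○ open, literals {p1=false}.
  branch 2 (add ((p1 -> (((p5 <-> p2) -> p5) | (p5 | (p2 | p5)))) -> (~p3 <-> (p4 & p1)))):
    ((p1 -> (((p5 <-> p2) -> p5) | (p5 | (p2 | p5)))) -> (~p3 <-> (p4 & p1))): β-rule — branch into ~(p1 -> (((p5 <-> p2) -> p5) | (p5 | (p2 | p5))))  //  (~p3 <-> (p4 & p1)).
      branch 2.1 (add ~(p1 -> (((p5 <-> p2) -> p5) | (p5 | (p2 | p5))))):
        ~(p1 -> (((p5 <-> p2) -> p5) | (p5 | (p2 | p5)))): α-rule — add p1, ~(((p5 <-> p2) -> p5) | (p5 | (p2 | p5))).
        ~(((p5 <-> p2) -> p5) | (p5 | (p2 | p5))): α-rule — add ~((p5 <-> p2) -> p5), ~(p5 | (p2 | p5)).
        ~((p5 <-> p2) -> p5): α-rule — add (p5 <-> p2), ~p5.
        ~(p5 | (p2 | p5)): α-rule — add ~p5, ~(p2 | p5).
        ~(p2 | p5): α-rule — add ~p2, ~p5.
        (p5 <-> p2): β-rule — branch into p5, p2  //  ~p5, ~p2.
          branch 2.1.1 (add p5, p2):
            × closes — contains both p5 and ~p5.
          branch 2.1.2 (add ~p5, ~p2):
            ○ open, literals {p1=true, p2=false, p5=false}.
      branch 2.2 (add (~p3 <-> (p4 & p1))):
        (~p3 <-> (p4 & p1)): β-rule — branch into ~p3, (p4 & p1)  //  ~~p3, ~(p4 & p1).
          branch 2.2.1 (add ~p3, (p4 & p1)):
            (p4 & p1): α-rule — add p4, p1.
            ○ open, literals {p1=true, p3=false, p4=true}.
          branch 2.2.2 (add ~~p3, ~(p4 & p1)):
            ~(p4 & p1): β-rule — branch into ~p4  //  ~p1.
              branch 2.2.2.1 (add ~p4):
                ○ open, literals {p3=true, p4=false}.
              branch 2.2.2.2 (add ~p1):
                ○ open, literals {p1=false, p3=true}.
1 branch closed, 5 open.
Each open branch fixes some atoms; the unmentioned ones are free. Counting distinct full assignments: branch {p1=false} (p2, p3, p4, p5) contributes 16 new; branch {p1=true, p2=false, p5=false} (p3, p4) contributes 4 new; branch {p1=true, p3=false, p4=true} (p2, p5) contributes 3 new; branch {p3=true, p4=false} (p1, p2, p5) contributes 3 new; branch {p1=false, p3=true} (p2, p4, p5) contributes 0 new. Total: 26.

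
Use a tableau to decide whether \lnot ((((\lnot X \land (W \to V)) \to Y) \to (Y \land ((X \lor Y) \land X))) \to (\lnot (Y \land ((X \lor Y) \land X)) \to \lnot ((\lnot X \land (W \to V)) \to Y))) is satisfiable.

Unsatisfiable

Initial set: {\lnot ((((\lnot X \land (W \to V)) \to Y) \to (Y \land ((X \lor Y) \land X))) \to (\lnot (Y \land ((X \lor Y) \land X)) \to \lnot ((\lnot X \land (W \to V)) \to Y)))}.
\lnot ((((\lnot X \land (W \to V)) \to Y) \to (Y \land ((X \lor Y) \land X))) \to (\lnot (Y \land ((X \lor Y) \land X)) \to \lnot ((\lnot X \land (W \to V)) \to Y))): α-rule — add (((\lnot X \land (W \to V)) \to Y) \to (Y \land ((X \lor Y) \land X))), \lnot (\lnot (Y \land ((X \lor Y) \land X)) \to \lnot ((\lnot X \land (W \to V)) \to Y)).
\lnot (\lnot (Y \land ((X \lor Y) \land X)) \to \lnot ((\lnot X \land (W \to V)) \to Y)): α-rule — add \lnot (Y \land ((X \lor Y) \land X)), \lnot \lnot ((\lnot X \land (W \to V)) \to Y).
(((\lnot X \land (W \to V)) \to Y) \to (Y \land ((X \lor Y) \land X))): β-rule — branch into \lnot ((\lnot X \land (W \to V)) \to Y)  //  (Y \land ((X \lor Y) \land X)).
  branch 1 (add \lnot ((\lnot X \land (W \to V)) \to Y)):
    \lnot ((\lnot X \land (W \to V)) \to Y): α-rule — add (\lnot X \land (W \to V)), \lnot Y.
    (\lnot X \land (W \to V)): α-rule — add \lnot X, (W \to V).
    \lnot (Y \land ((X \lor Y) \land X)): β-rule — branch into \lnot Y  //  \lnot ((X \lor Y) \land X).
      branch 1.1 (add \lnot Y):
        \lnot \lnot ((\lnot X \land (W \to V)) \to Y): β-rule — branch into \lnot (\lnot X \land (W \to V))  //  Y.
          branch 1.1.1 (add \lnot (\lnot X \land (W \to V))):
            (W \to V): β-rule — branch into \lnot W  //  V.
              branch 1.1.1.1 (add \lnot W):
                \lnot (\lnot X \land (W \to V)): β-rule — branch into \lnot \lnot X  //  \lnot (W \to V).
                  branch 1.1.1.1.1 (add \lnot \lnot X):
                    × closes — contains both X and \lnot X.
                  branch 1.1.1.1.2 (add \lnot (W \to V)):
                    \lnot (W \to V): α-rule — add W, \lnot V.
                    × closes — contains both W and \lnot W.
              branch 1.1.1.2 (add V):
                \lnot (\lnot X \land (W \to V)): β-rule — branch into \lnot \lnot X  //  \lnot (W \to V).
                  branch 1.1.1.2.1 (add \lnot \lnot X):
                    × closes — contains both X and \lnot X.
                  branch 1.1.1.2.2 (add \lnot (W \to V)):
                    \lnot (W \to V): α-rule — add W, \lnot V.
                    × closes — contains both V and \lnot V.
          branch 1.1.2 (add Y):
            × closes — contains both Y and \lnot Y.
      branch 1.2 (add \lnot ((X \lor Y) \land X)):
        \lnot \lnot ((\lnot X \land (W \to V)) \to Y): β-rule — branch into \lnot (\lnot X \land (W \to V))  //  Y.
          branch 1.2.1 (add \lnot (\lnot X \land (W \to V))):
            (W \to V): β-rule — branch into \lnot W  //  V.
              branch 1.2.1.1 (add \lnot W):
                \lnot ((X \lor Y) \land X): β-rule — branch into \lnot (X \lor Y)  //  \lnot X.
                  branch 1.2.1.1.1 (add \lnot (X \lor Y)):
                    \lnot (X \lor Y): α-rule — add \lnot X, \lnot Y.
                    \lnot (\lnot X \land (W \to V)): β-rule — branch into \lnot \lnot X  //  \lnot (W \to V).
                      branch 1.2.1.1.1.1 (add \lnot \lnot X):
                        × closes — contains both X and \lnot X.
                      branch 1.2.1.1.1.2 (add \lnot (W \to V)):
                        \lnot (W \to V): α-rule — add W, \lnot V.
                        × closes — contains both W and \lnot W.
                  branch 1.2.1.1.2 (add \lnot X):
                    \lnot (\lnot X \land (W \to V)): β-rule — branch into \lnot \lnot X  //  \lnot (W \to V).
                      branch 1.2.1.1.2.1 (add \lnot \lnot X):
                        × closes — contains both X and \lnot X.
                      branch 1.2.1.1.2.2 (add \lnot (W \to V)):
                        \lnot (W \to V): α-rule — add W, \lnot V.
                        × closes — contains both W and \lnot W.
              branch 1.2.1.2 (add V):
                \lnot ((X \lor Y) \land X): β-rule — branch into \lnot (X \lor Y)  //  \lnot X.
                  branch 1.2.1.2.1 (add \lnot (X \lor Y)):
                    \lnot (X \lor Y): α-rule — add \lnot X, \lnot Y.
                    \lnot (\lnot X \land (W \to V)): β-rule — branch into \lnot \lnot X  //  \lnot (W \to V).
                      branch 1.2.1.2.1.1 (add \lnot \lnot X):
                        × closes — contains both X and \lnot X.
                      branch 1.2.1.2.1.2 (add \lnot (W \to V)):
                        \lnot (W \to V): α-rule — add W, \lnot V.
                        × closes — contains both V and \lnot V.
                  branch 1.2.1.2.2 (add \lnot X):
                    \lnot (\lnot X \land (W \to V)): β-rule — branch into \lnot \lnot X  //  \lnot (W \to V).
                      branch 1.2.1.2.2.1 (add \lnot \lnot X):
                        × closes — contains both X and \lnot X.
                      branch 1.2.1.2.2.2 (add \lnot (W \to V)):
                        \lnot (W \to V): α-rule — add W, \lnot V.
                        × closes — contains both V and \lnot V.
          branch 1.2.2 (add Y):
            × closes — contains both Y and \lnot Y.
  branch 2 (add (Y \land ((X \lor Y) \land X))):
    (Y \land ((X \lor Y) \land X)): α-rule — add Y, ((X \lor Y) \land X).
    ((X \lor Y) \land X): α-rule — add (X \lor Y), X.
    \lnot (Y \land ((X \lor Y) \land X)): β-rule — branch into \lnot Y  //  \lnot ((X \lor Y) \land X).
      branch 2.1 (add \lnot Y):
        × closes — contains both Y and \lnot Y.
      branch 2.2 (add \lnot ((X \lor Y) \land X)):
        \lnot \lnot ((\lnot X \land (W \to V)) \to Y): β-rule — branch into \lnot (\lnot X \land (W \to V))  //  Y.
          branch 2.2.1 (add \lnot (\lnot X \land (W \to V))):
            (X \lor Y): β-rule — branch into X  //  Y.
              branch 2.2.1.1 (add X):
                \lnot ((X \lor Y) \land X): β-rule — branch into \lnot (X \lor Y)  //  \lnot X.
                  branch 2.2.1.1.1 (add \lnot (X \lor Y)):
                    \lnot (X \lor Y): α-rule — add \lnot X, \lnot Y.
                    × closes — contains both X and \lnot X.
                  branch 2.2.1.1.2 (add \lnot X):
                    × closes — contains both X and \lnot X.
              branch 2.2.1.2 (add Y):
                \lnot ((X \lor Y) \land X): β-rule — branch into \lnot (X \lor Y)  //  \lnot X.
                  branch 2.2.1.2.1 (add \lnot (X \lor Y)):
                    \lnot (X \lor Y): α-rule — add \lnot X, \lnot Y.
                    × closes — contains both X and \lnot X.
                  branch 2.2.1.2.2 (add \lnot X):
                    × closes — contains both X and \lnot X.
          branch 2.2.2 (add Y):
            (X \lor Y): β-rule — branch into X  //  Y.
              branch 2.2.2.1 (add X):
                \lnot ((X \lor Y) \land X): β-rule — branch into \lnot (X \lor Y)  //  \lnot X.
                  branch 2.2.2.1.1 (add \lnot (X \lor Y)):
                    \lnot (X \lor Y): α-rule — add \lnot X, \lnot Y.
                    × closes — contains both X and \lnot X.
                  branch 2.2.2.1.2 (add \lnot X):
                    × closes — contains both X and \lnot X.
              branch 2.2.2.2 (add Y):
                \lnot ((X \lor Y) \land X): β-rule — branch into \lnot (X \lor Y)  //  \lnot X.
                  branch 2.2.2.2.1 (add \lnot (X \lor Y)):
                    \lnot (X \lor Y): α-rule — add \lnot X, \lnot Y.
                    × closes — contains both X and \lnot X.
                  branch 2.2.2.2.2 (add \lnot X):
                    × closes — contains both X and \lnot X.
All 23 branches close.
Every branch closed; the formula is unsatisfiable.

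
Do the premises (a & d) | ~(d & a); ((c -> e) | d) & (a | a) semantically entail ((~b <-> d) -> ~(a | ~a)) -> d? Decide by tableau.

No

Initial set: {((a & d) | ~(d & a)); (((c -> e) | d) & (a | a)); ~(((~b <-> d) -> ~(a | ~a)) -> d)}.
(((c -> e) | d) & (a | a)): α-rule — add ((c -> e) | d), (a | a).
~(((~b <-> d) -> ~(a | ~a)) -> d): α-rule — add ((~b <-> d) -> ~(a | ~a)), ~d.
((a & d) | ~(d & a)): β-rule — branch into (a & d)  //  ~(d & a).
  branch 1 (add (a & d)):
    (a & d): α-rule — add a, d.
    × closes — contains both d and ~d.
  branch 2 (add ~(d & a)):
    ((c -> e) | d): β-rule — branch into (c -> e)  //  d.
      branch 2.1 (add (c -> e)):
        (a | a): β-rule — branch into a  //  a.
          branch 2.1.1 (add a):
            ((~b <-> d) -> ~(a | ~a)): β-rule — branch into ~(~b <-> d)  //  ~(a | ~a).
              branch 2.1.1.1 (add ~(~b <-> d)):
                ~(d & a): β-rule — branch into ~d  //  ~a.
                  branch 2.1.1.1.1 (add ~d):
                    (c -> e): β-rule — branch into ~c  //  e.
                      branch 2.1.1.1.1.1 (add ~c):
                        ~(~b <-> d): β-rule — branch into ~b, ~d  //  ~~b, d.
                          branch 2.1.1.1.1.1.1 (add ~b, ~d):
                            ○ open, literals {a=true, b=false, c=false, d=false}.
                          branch 2.1.1.1.1.1.2 (add ~~b, d):
                            × closes — contains both d and ~d.
                      branch 2.1.1.1.1.2 (add e):
                        ~(~b <-> d): β-rule — branch into ~b, ~d  //  ~~b, d.
                          branch 2.1.1.1.1.2.1 (add ~b, ~d):
                            ○ open, literals {a=true, b=false, d=false, e=true}.
                          branch 2.1.1.1.1.2.2 (add ~~b, d):
                            × closes — contains both d and ~d.
                  branch 2.1.1.1.2 (add ~a):
                    × closes — contains both a and ~a.
              branch 2.1.1.2 (add ~(a | ~a)):
                ~(a | ~a): α-rule — add ~a, ~~a.
                × closes — contains both a and ~a.
          branch 2.1.2 (add a):
            ((~b <-> d) -> ~(a | ~a)): β-rule — branch into ~(~b <-> d)  //  ~(a | ~a).
              branch 2.1.2.1 (add ~(~b <-> d)):
                ~(d & a): β-rule — branch into ~d  //  ~a.
                  branch 2.1.2.1.1 (add ~d):
                    (c -> e): β-rule — branch into ~c  //  e.
                      branch 2.1.2.1.1.1 (add ~c):
                        ~(~b <-> d): β-rule — branch into ~b, ~d  //  ~~b, d.
                          branch 2.1.2.1.1.1.1 (add ~b, ~d):
                            ○ open, literals {a=true, b=false, c=false, d=false}.
                          branch 2.1.2.1.1.1.2 (add ~~b, d):
                            × closes — contains both d and ~d.
                      branch 2.1.2.1.1.2 (add e):
                        ~(~b <-> d): β-rule — branch into ~b, ~d  //  ~~b, d.
                          branch 2.1.2.1.1.2.1 (add ~b, ~d):
                            ○ open, literals {a=true, b=false, d=false, e=true}.
                          branch 2.1.2.1.1.2.2 (add ~~b, d):
                            × closes — contains both d and ~d.
                  branch 2.1.2.1.2 (add ~a):
                    × closes — contains both a and ~a.
              branch 2.1.2.2 (add ~(a | ~a)):
                ~(a | ~a): α-rule — add ~a, ~~a.
                × closes — contains both a and ~a.
      branch 2.2 (add d):
        × closes — contains both d and ~d.
10 branches closed, 4 open.
An open branch gives a countermodel: a=true, b=false, c=false, d=false (unmentioned atoms arbitrary); the premises hold there but the conclusion fails.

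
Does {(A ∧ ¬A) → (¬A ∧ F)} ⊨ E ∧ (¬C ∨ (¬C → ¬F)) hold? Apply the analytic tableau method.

Initial set: {((A ∧ ¬A) → (¬A ∧ F)); ¬(E ∧ (¬C ∨ (¬C → ¬F)))}.
((A ∧ ¬A) → (¬A ∧ F)): β-rule — branch into ¬(A ∧ ¬A)  //  (¬A ∧ F).
  branch 1 (add ¬(A ∧ ¬A)):
    ¬(E ∧ (¬C ∨ (¬C → ¬F))): β-rule — branch into ¬E  //  ¬(¬C ∨ (¬C → ¬F)).
      branch 1.1 (add ¬E):
        ¬(A ∧ ¬A): β-rule — branch into ¬A  //  ¬¬A.
          branch 1.1.1 (add ¬A):
            ○ open, literals {A=F, E=F}.
          branch 1.1.2 (add ¬¬A):
            ○ open, literals {A=T, E=F}.
      branch 1.2 (add ¬(¬C ∨ (¬C → ¬F))):
        ¬(¬C ∨ (¬C → ¬F)): α-rule — add ¬¬C, ¬(¬C → ¬F).
        ¬(¬C → ¬F): α-rule — add ¬C, ¬¬F.
        × closes — contains both C and ¬C.
  branch 2 (add (¬A ∧ F)):
    (¬A ∧ F): α-rule — add ¬A, F.
    ¬(E ∧ (¬C ∨ (¬C → ¬F))): β-rule — branch into ¬E  //  ¬(¬C ∨ (¬C → ¬F)).
      branch 2.1 (add ¬E):
        ○ open, literals {A=F, E=F, F=T}.
      branch 2.2 (add ¬(¬C ∨ (¬C → ¬F))):
        ¬(¬C ∨ (¬C → ¬F)): α-rule — add ¬¬C, ¬(¬C → ¬F).
        ¬(¬C → ¬F): α-rule — add ¬C, ¬¬F.
        × closes — contains both C and ¬C.
2 branches closed, 3 open.
An open branch gives a countermodel: A=F, E=F (unmentioned atoms arbitrary); the premises hold there but the conclusion fails.

No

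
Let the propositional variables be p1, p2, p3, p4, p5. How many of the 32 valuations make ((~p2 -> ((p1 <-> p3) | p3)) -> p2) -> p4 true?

22

Initial set: {(((~p2 -> ((p1 <-> p3) | p3)) -> p2) -> p4)}.
(((~p2 -> ((p1 <-> p3) | p3)) -> p2) -> p4): β-rule — branch into ~((~p2 -> ((p1 <-> p3) | p3)) -> p2)  //  p4.
  branch 1 (add ~((~p2 -> ((p1 <-> p3) | p3)) -> p2)):
    ~((~p2 -> ((p1 <-> p3) | p3)) -> p2): α-rule — add (~p2 -> ((p1 <-> p3) | p3)), ~p2.
    (~p2 -> ((p1 <-> p3) | p3)): β-rule — branch into ~~p2  //  ((p1 <-> p3) | p3).
      branch 1.1 (add ~~p2):
        × closes — contains both p2 and ~p2.
      branch 1.2 (add ((p1 <-> p3) | p3)):
        ((p1 <-> p3) | p3): β-rule — branch into (p1 <-> p3)  //  p3.
          branch 1.2.1 (add (p1 <-> p3)):
            (p1 <-> p3): β-rule — branch into p1, p3  //  ~p1, ~p3.
              branch 1.2.1.1 (add p1, p3):
                ○ open, literals {p1=T, p2=F, p3=T}.
              branch 1.2.1.2 (add ~p1, ~p3):
                ○ open, literals {p1=F, p2=F, p3=F}.
          branch 1.2.2 (add p3):
            ○ open, literals {p2=F, p3=T}.
  branch 2 (add p4):
    ○ open, literals {p4=T}.
1 branch closed, 4 open.
Each open branch fixes some atoms; the unmentioned ones are free. Counting distinct full assignments: branch {p1=T, p2=F, p3=T} (p4, p5) contributes 4 new; branch {p1=F, p2=F, p3=F} (p4, p5) contributes 4 new; branch {p2=F, p3=T} (p1, p4, p5) contributes 4 new; branch {p4=T} (p1, p2, p3, p5) contributes 10 new. Total: 22.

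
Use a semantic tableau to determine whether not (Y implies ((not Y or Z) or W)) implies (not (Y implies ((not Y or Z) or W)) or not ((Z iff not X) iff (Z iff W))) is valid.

Valid

Assume the negation and expand:
Initial set: {not (not (Y implies ((not Y or Z) or W)) implies (not (Y implies ((not Y or Z) or W)) or not ((Z iff not X) iff (Z iff W))))}.
not (not (Y implies ((not Y or Z) or W)) implies (not (Y implies ((not Y or Z) or W)) or not ((Z iff not X) iff (Z iff W)))): α-rule — add not (Y implies ((not Y or Z) or W)), not (not (Y implies ((not Y or Z) or W)) or not ((Z iff not X) iff (Z iff W))).
not (Y implies ((not Y or Z) or W)): α-rule — add Y, not ((not Y or Z) or W).
not (not (Y implies ((not Y or Z) or W)) or not ((Z iff not X) iff (Z iff W))): α-rule — add not not (Y implies ((not Y or Z) or W)), not not ((Z iff not X) iff (Z iff W)).
not ((not Y or Z) or W): α-rule — add not (not Y or Z), not W.
not (not Y or Z): α-rule — add not not Y, not Z.
not not (Y implies ((not Y or Z) or W)): β-rule — branch into not Y  //  ((not Y or Z) or W).
  branch 1 (add not Y):
    × closes — contains both Y and not Y.
  branch 2 (add ((not Y or Z) or W)):
    not not ((Z iff not X) iff (Z iff W)): β-rule — branch into (Z iff not X), (Z iff W)  //  not (Z iff not X), not (Z iff W).
      branch 2.1 (add (Z iff not X), (Z iff W)):
        ((not Y or Z) or W): β-rule — branch into (not Y or Z)  //  W.
          branch 2.1.1 (add (not Y or Z)):
            (Z iff not X): β-rule — branch into Z, not X  //  not Z, not not X.
              branch 2.1.1.1 (add Z, not X):
                × closes — contains both Z and not Z.
              branch 2.1.1.2 (add not Z, not not X):
                (Z iff W): β-rule — branch into Z, W  //  not Z, not W.
                  branch 2.1.1.2.1 (add Z, W):
                    × closes — contains both Z and not Z.
                  branch 2.1.1.2.2 (add not Z, not W):
                    (not Y or Z): β-rule — branch into not Y  //  Z.
                      branch 2.1.1.2.2.1 (add not Y):
                        × closes — contains both Y and not Y.
                      branch 2.1.1.2.2.2 (add Z):
                        × closes — contains both Z and not Z.
          branch 2.1.2 (add W):
            × closes — contains both W and not W.
      branch 2.2 (add not (Z iff not X), not (Z iff W)):
        ((not Y or Z) or W): β-rule — branch into (not Y or Z)  //  W.
          branch 2.2.1 (add (not Y or Z)):
            not (Z iff not X): β-rule — branch into Z, not not X  //  not Z, not X.
              branch 2.2.1.1 (add Z, not not X):
                × closes — contains both Z and not Z.
              branch 2.2.1.2 (add not Z, not X):
                not (Z iff W): β-rule — branch into Z, not W  //  not Z, W.
                  branch 2.2.1.2.1 (add Z, not W):
                    × closes — contains both Z and not Z.
                  branch 2.2.1.2.2 (add not Z, W):
                    × closes — contains both W and not W.
          branch 2.2.2 (add W):
            × closes — contains both W and not W.
All 10 branches close.
Every branch closed, so the negation is unsatisfiable and the formula is valid.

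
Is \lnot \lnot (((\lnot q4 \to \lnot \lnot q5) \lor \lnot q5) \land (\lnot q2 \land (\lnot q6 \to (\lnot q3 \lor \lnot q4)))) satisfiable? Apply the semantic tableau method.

Initial set: {\lnot \lnot (((\lnot q4 \to \lnot \lnot q5) \lor \lnot q5) \land (\lnot q2 \land (\lnot q6 \to (\lnot q3 \lor \lnot q4))))}.
\lnot \lnot (((\lnot q4 \to \lnot \lnot q5) \lor \lnot q5) \land (\lnot q2 \land (\lnot q6 \to (\lnot q3 \lor \lnot q4)))): drop double negation, giving (((\lnot q4 \to \lnot \lnot q5) \lor \lnot q5) \land (\lnot q2 \land (\lnot q6 \to (\lnot q3 \lor \lnot q4)))).
(((\lnot q4 \to \lnot \lnot q5) \lor \lnot q5) \land (\lnot q2 \land (\lnot q6 \to (\lnot q3 \lor \lnot q4)))): α-rule — add ((\lnot q4 \to \lnot \lnot q5) \lor \lnot q5), (\lnot q2 \land (\lnot q6 \to (\lnot q3 \lor \lnot q4))).
(\lnot q2 \land (\lnot q6 \to (\lnot q3 \lor \lnot q4))): α-rule — add \lnot q2, (\lnot q6 \to (\lnot q3 \lor \lnot q4)).
((\lnot q4 \to \lnot \lnot q5) \lor \lnot q5): β-rule — branch into (\lnot q4 \to \lnot \lnot q5)  //  \lnot q5.
  branch 1 (add (\lnot q4 \to \lnot \lnot q5)):
    (\lnot q6 \to (\lnot q3 \lor \lnot q4)): β-rule — branch into \lnot \lnot q6  //  (\lnot q3 \lor \lnot q4).
      branch 1.1 (add \lnot \lnot q6):
        (\lnot q4 \to \lnot \lnot q5): β-rule — branch into \lnot \lnot q4  //  \lnot \lnot q5.
          branch 1.1.1 (add \lnot \lnot q4):
            ○ open, literals {q2=false, q4=true, q6=true}.
          branch 1.1.2 (add \lnot \lnot q5):
            \lnot \lnot q5: drop double negation, giving q5.
            ○ open, literals {q2=false, q5=true, q6=true}.
      branch 1.2 (add (\lnot q3 \lor \lnot q4)):
        (\lnot q4 \to \lnot \lnot q5): β-rule — branch into \lnot \lnot q4  //  \lnot \lnot q5.
          branch 1.2.1 (add \lnot \lnot q4):
            (\lnot q3 \lor \lnot q4): β-rule — branch into \lnot q3  //  \lnot q4.
              branch 1.2.1.1 (add \lnot q3):
                ○ open, literals {q2=false, q3=false, q4=true}.
              branch 1.2.1.2 (add \lnot q4):
                × closes — contains both q4 and \lnot q4.
          branch 1.2.2 (add \lnot \lnot q5):
            \lnot \lnot q5: drop double negation, giving q5.
            (\lnot q3 \lor \lnot q4): β-rule — branch into \lnot q3  //  \lnot q4.
              branch 1.2.2.1 (add \lnot q3):
                ○ open, literals {q2=false, q3=false, q5=true}.
              branch 1.2.2.2 (add \lnot q4):
                ○ open, literals {q2=false, q4=false, q5=true}.
  branch 2 (add \lnot q5):
    (\lnot q6 \to (\lnot q3 \lor \lnot q4)): β-rule — branch into \lnot \lnot q6  //  (\lnot q3 \lor \lnot q4).
      branch 2.1 (add \lnot \lnot q6):
        ○ open, literals {q2=false, q5=false, q6=true}.
      branch 2.2 (add (\lnot q3 \lor \lnot q4)):
        (\lnot q3 \lor \lnot q4): β-rule — branch into \lnot q3  //  \lnot q4.
          branch 2.2.1 (add \lnot q3):
            ○ open, literals {q2=false, q3=false, q5=false}.
          branch 2.2.2 (add \lnot q4):
            ○ open, literals {q2=false, q4=false, q5=false}.
1 branch closed, 8 open.
An open branch gives a satisfying assignment: q2=false, q4=true, q6=true.

Satisfiable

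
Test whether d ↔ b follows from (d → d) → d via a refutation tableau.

No

Initial set: {((d → d) → d); ¬(d ↔ b)}.
((d → d) → d): β-rule — branch into ¬(d → d)  //  d.
  branch 1 (add ¬(d → d)):
    ¬(d → d): α-rule — add d, ¬d.
    × closes — contains both d and ¬d.
  branch 2 (add d):
    ¬(d ↔ b): β-rule — branch into d, ¬b  //  ¬d, b.
      branch 2.1 (add d, ¬b):
        ○ open, literals {b=F, d=T}.
      branch 2.2 (add ¬d, b):
        × closes — contains both d and ¬d.
2 branches closed, 1 open.
An open branch gives a countermodel: b=F, d=T (unmentioned atoms arbitrary); the premises hold there but the conclusion fails.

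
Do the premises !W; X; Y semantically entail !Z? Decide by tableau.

Initial set: {T !W; T X; T Y; F !Z}.
○ open, literals {W=false, X=true, Y=true, Z=true}.
0 branches closed, 1 open.
An open branch gives a countermodel: W=false, X=true, Y=true, Z=true (unmentioned atoms arbitrary); the premises hold there but the conclusion fails.

No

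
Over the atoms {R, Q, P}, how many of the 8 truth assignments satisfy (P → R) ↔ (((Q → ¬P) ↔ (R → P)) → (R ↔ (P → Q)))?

3

Initial set: {((P → R) ↔ (((Q → ¬P) ↔ (R → P)) → (R ↔ (P → Q))))}.
((P → R) ↔ (((Q → ¬P) ↔ (R → P)) → (R ↔ (P → Q)))): β-rule — branch into (P → R), (((Q → ¬P) ↔ (R → P)) → (R ↔ (P → Q)))  //  ¬(P → R), ¬(((Q → ¬P) ↔ (R → P)) → (R ↔ (P → Q))).
  branch 1 (add (P → R), (((Q → ¬P) ↔ (R → P)) → (R ↔ (P → Q)))):
    (P → R): β-rule — branch into ¬P  //  R.
      branch 1.1 (add ¬P):
        (((Q → ¬P) ↔ (R → P)) → (R ↔ (P → Q))): β-rule — branch into ¬((Q → ¬P) ↔ (R → P))  //  (R ↔ (P → Q)).
          branch 1.1.1 (add ¬((Q → ¬P) ↔ (R → P))):
            ¬((Q → ¬P) ↔ (R → P)): β-rule — branch into (Q → ¬P), ¬(R → P)  //  ¬(Q → ¬P), (R → P).
              branch 1.1.1.1 (add (Q → ¬P), ¬(R → P)):
                ¬(R → P): α-rule — add R, ¬P.
                (Q → ¬P): β-rule — branch into ¬Q  //  ¬P.
                  branch 1.1.1.1.1 (add ¬Q):
                    ○ open, literals {P=0, Q=0, R=1}.
                  branch 1.1.1.1.2 (add ¬P):
                    ○ open, literals {P=0, R=1}.
              branch 1.1.1.2 (add ¬(Q → ¬P), (R → P)):
                ¬(Q → ¬P): α-rule — add Q, ¬¬P.
                × closes — contains both P and ¬P.
          branch 1.1.2 (add (R ↔ (P → Q))):
            (R ↔ (P → Q)): β-rule — branch into R, (P → Q)  //  ¬R, ¬(P → Q).
              branch 1.1.2.1 (add R, (P → Q)):
                (P → Q): β-rule — branch into ¬P  //  Q.
                  branch 1.1.2.1.1 (add ¬P):
                    ○ open, literals {P=0, R=1}.
                  branch 1.1.2.1.2 (add Q):
                    ○ open, literals {P=0, Q=1, R=1}.
              branch 1.1.2.2 (add ¬R, ¬(P → Q)):
                ¬(P → Q): α-rule — add P, ¬Q.
                × closes — contains both P and ¬P.
      branch 1.2 (add R):
        (((Q → ¬P) ↔ (R → P)) → (R ↔ (P → Q))): β-rule — branch into ¬((Q → ¬P) ↔ (R → P))  //  (R ↔ (P → Q)).
          branch 1.2.1 (add ¬((Q → ¬P) ↔ (R → P))):
            ¬((Q → ¬P) ↔ (R → P)): β-rule — branch into (Q → ¬P), ¬(R → P)  //  ¬(Q → ¬P), (R → P).
              branch 1.2.1.1 (add (Q → ¬P), ¬(R → P)):
                ¬(R → P): α-rule — add R, ¬P.
                (Q → ¬P): β-rule — branch into ¬Q  //  ¬P.
                  branch 1.2.1.1.1 (add ¬Q):
                    ○ open, literals {P=0, Q=0, R=1}.
                  branch 1.2.1.1.2 (add ¬P):
                    ○ open, literals {P=0, R=1}.
              branch 1.2.1.2 (add ¬(Q → ¬P), (R → P)):
                ¬(Q → ¬P): α-rule — add Q, ¬¬P.
                (R → P): β-rule — branch into ¬R  //  P.
                  branch 1.2.1.2.1 (add ¬R):
                    × closes — contains both R and ¬R.
                  branch 1.2.1.2.2 (add P):
                    ○ open, literals {P=1, Q=1, R=1}.
          branch 1.2.2 (add (R ↔ (P → Q))):
            (R ↔ (P → Q)): β-rule — branch into R, (P → Q)  //  ¬R, ¬(P → Q).
              branch 1.2.2.1 (add R, (P → Q)):
                (P → Q): β-rule — branch into ¬P  //  Q.
                  branch 1.2.2.1.1 (add ¬P):
                    ○ open, literals {P=0, R=1}.
                  branch 1.2.2.1.2 (add Q):
                    ○ open, literals {Q=1, R=1}.
              branch 1.2.2.2 (add ¬R, ¬(P → Q)):
                × closes — contains both R and ¬R.
  branch 2 (add ¬(P → R), ¬(((Q → ¬P) ↔ (R → P)) → (R ↔ (P → Q)))):
    ¬(P → R): α-rule — add P, ¬R.
    ¬(((Q → ¬P) ↔ (R → P)) → (R ↔ (P → Q))): α-rule — add ((Q → ¬P) ↔ (R → P)), ¬(R ↔ (P → Q)).
    ((Q → ¬P) ↔ (R → P)): β-rule — branch into (Q → ¬P), (R → P)  //  ¬(Q → ¬P), ¬(R → P).
      branch 2.1 (add (Q → ¬P), (R → P)):
        ¬(R ↔ (P → Q)): β-rule — branch into R, ¬(P → Q)  //  ¬R, (P → Q).
          branch 2.1.1 (add R, ¬(P → Q)):
            × closes — contains both R and ¬R.
          branch 2.1.2 (add ¬R, (P → Q)):
            (Q → ¬P): β-rule — branch into ¬Q  //  ¬P.
              branch 2.1.2.1 (add ¬Q):
                (R → P): β-rule — branch into ¬R  //  P.
                  branch 2.1.2.1.1 (add ¬R):
                    (P → Q): β-rule — branch into ¬P  //  Q.
                      branch 2.1.2.1.1.1 (add ¬P):
                        × closes — contains both P and ¬P.
                      branch 2.1.2.1.1.2 (add Q):
                        × closes — contains both Q and ¬Q.
                  branch 2.1.2.1.2 (add P):
                    (P → Q): β-rule — branch into ¬P  //  Q.
                      branch 2.1.2.1.2.1 (add ¬P):
                        × closes — contains both P and ¬P.
                      branch 2.1.2.1.2.2 (add Q):
                        × closes — contains both Q and ¬Q.
              branch 2.1.2.2 (add ¬P):
                × closes — contains both P and ¬P.
      branch 2.2 (add ¬(Q → ¬P), ¬(R → P)):
        ¬(Q → ¬P): α-rule — add Q, ¬¬P.
        ¬(R → P): α-rule — add R, ¬P.
        × closes — contains both R and ¬R.
11 branches closed, 9 open.
Each open branch fixes some atoms; the unmentioned ones are free. Counting distinct full assignments: branch {P=0, Q=0, R=1} (none free) contributes 1 new; branch {P=0, R=1} (Q) contributes 1 new; branch {P=0, R=1} (Q) contributes 0 new; branch {P=0, Q=1, R=1} (none free) contributes 0 new; branch {P=0, Q=0, R=1} (none free) contributes 0 new; branch {P=0, R=1} (Q) contributes 0 new; branch {P=1, Q=1, R=1} (none free) contributes 1 new; branch {P=0, R=1} (Q) contributes 0 new; branch {Q=1, R=1} (P) contributes 0 new. Total: 3.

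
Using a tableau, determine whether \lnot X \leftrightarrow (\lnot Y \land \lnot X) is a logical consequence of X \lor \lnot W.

No

Initial set: {T (X \lor \lnot W); F (\lnot X \leftrightarrow (\lnot Y \land \lnot X))}.
T (X \lor \lnot W): β-rule — branch into T X  //  T \lnot W.
  branch 1 (add T X):
    F (\lnot X \leftrightarrow (\lnot Y \land \lnot X)): β-rule — branch into T \lnot X, F (\lnot Y \land \lnot X)  //  F \lnot X, T (\lnot Y \land \lnot X).
      branch 1.1 (add T \lnot X, F (\lnot Y \land \lnot X)):
        × closes — contains both X and \lnot X.
      branch 1.2 (add F \lnot X, T (\lnot Y \land \lnot X)):
        T (\lnot Y \land \lnot X): α-rule — add T \lnot Y, T \lnot X.
        × closes — contains both X and \lnot X.
  branch 2 (add T \lnot W):
    F (\lnot X \leftrightarrow (\lnot Y \land \lnot X)): β-rule — branch into T \lnot X, F (\lnot Y \land \lnot X)  //  F \lnot X, T (\lnot Y \land \lnot X).
      branch 2.1 (add T \lnot X, F (\lnot Y \land \lnot X)):
        F (\lnot Y \land \lnot X): β-rule — branch into F \lnot Y  //  F \lnot X.
          branch 2.1.1 (add F \lnot Y):
            ○ open, literals {W=F, X=F, Y=T}.
          branch 2.1.2 (add F \lnot X):
            × closes — contains both X and \lnot X.
      branch 2.2 (add F \lnot X, T (\lnot Y \land \lnot X)):
        T (\lnot Y \land \lnot X): α-rule — add T \lnot Y, T \lnot X.
        × closes — contains both X and \lnot X.
4 branches closed, 1 open.
An open branch gives a countermodel: W=F, X=F, Y=T (unmentioned atoms arbitrary); the premises hold there but the conclusion fails.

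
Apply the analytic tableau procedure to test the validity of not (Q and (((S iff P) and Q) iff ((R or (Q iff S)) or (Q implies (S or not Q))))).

Assume the negation and expand:
Initial set: {not not (Q and (((S iff P) and Q) iff ((R or (Q iff S)) or (Q implies (S or not Q)))))}.
not not (Q and (((S iff P) and Q) iff ((R or (Q iff S)) or (Q implies (S or not Q))))): α-rule — add Q, (((S iff P) and Q) iff ((R or (Q iff S)) or (Q implies (S or not Q)))).
(((S iff P) and Q) iff ((R or (Q iff S)) or (Q implies (S or not Q)))): β-rule — branch into ((S iff P) and Q), ((R or (Q iff S)) or (Q implies (S or not Q)))  //  not ((S iff P) and Q), not ((R or (Q iff S)) or (Q implies (S or not Q))).
  branch 1 (add ((S iff P) and Q), ((R or (Q iff S)) or (Q implies (S or not Q)))):
    ((S iff P) and Q): α-rule — add (S iff P), Q.
    ((R or (Q iff S)) or (Q implies (S or not Q))): β-rule — branch into (R or (Q iff S))  //  (Q implies (S or not Q)).
      branch 1.1 (add (R or (Q iff S))):
        (S iff P): β-rule — branch into S, P  //  not S, not P.
          branch 1.1.1 (add S, P):
            (R or (Q iff S)): β-rule — branch into R  //  (Q iff S).
              branch 1.1.1.1 (add R):
                ○ open, literals {P=T, Q=T, R=T, S=T}.
              branch 1.1.1.2 (add (Q iff S)):
                (Q iff S): β-rule — branch into Q, S  //  not Q, not S.
                  branch 1.1.1.2.1 (add Q, S):
                    ○ open, literals {P=T, Q=T, S=T}.
                  branch 1.1.1.2.2 (add not Q, not S):
                    × closes — contains both Q and not Q.
          branch 1.1.2 (add not S, not P):
            (R or (Q iff S)): β-rule — branch into R  //  (Q iff S).
              branch 1.1.2.1 (add R):
                ○ open, literals {P=F, Q=T, R=T, S=F}.
              branch 1.1.2.2 (add (Q iff S)):
                (Q iff S): β-rule — branch into Q, S  //  not Q, not S.
                  branch 1.1.2.2.1 (add Q, S):
                    × closes — contains both S and not S.
                  branch 1.1.2.2.2 (add not Q, not S):
                    × closes — contains both Q and not Q.
      branch 1.2 (add (Q implies (S or not Q))):
        (S iff P): β-rule — branch into S, P  //  not S, not P.
          branch 1.2.1 (add S, P):
            (Q implies (S or not Q)): β-rule — branch into not Q  //  (S or not Q).
              branch 1.2.1.1 (add not Q):
                × closes — contains both Q and not Q.
              branch 1.2.1.2 (add (S or not Q)):
                (S or not Q): β-rule — branch into S  //  not Q.
                  branch 1.2.1.2.1 (add S):
                    ○ open, literals {P=T, Q=T, S=T}.
                  branch 1.2.1.2.2 (add not Q):
                    × closes — contains both Q and not Q.
          branch 1.2.2 (add not S, not P):
            (Q implies (S or not Q)): β-rule — branch into not Q  //  (S or not Q).
              branch 1.2.2.1 (add not Q):
                × closes — contains both Q and not Q.
              branch 1.2.2.2 (add (S or not Q)):
                (S or not Q): β-rule — branch into S  //  not Q.
                  branch 1.2.2.2.1 (add S):
                    × closes — contains both S and not S.
                  branch 1.2.2.2.2 (add not Q):
                    × closes — contains both Q and not Q.
  branch 2 (add not ((S iff P) and Q), not ((R or (Q iff S)) or (Q implies (S or not Q)))):
    not ((R or (Q iff S)) or (Q implies (S or not Q))): α-rule — add not (R or (Q iff S)), not (Q implies (S or not Q)).
    not (R or (Q iff S)): α-rule — add not R, not (Q iff S).
    not (Q implies (S or not Q)): α-rule — add Q, not (S or not Q).
    not (S or not Q): α-rule — add not S, not not Q.
    not ((S iff P) and Q): β-rule — branch into not (S iff P)  //  not Q.
      branch 2.1 (add not (S iff P)):
        not (Q iff S): β-rule — branch into Q, not S  //  not Q, S.
          branch 2.1.1 (add Q, not S):
            not (S iff P): β-rule — branch into S, not P  //  not S, P.
              branch 2.1.1.1 (add S, not P):
                × closes — contains both S and not S.
              branch 2.1.1.2 (add not S, P):
                ○ open, literals {P=T, Q=T, R=F, S=F}.
          branch 2.1.2 (add not Q, S):
            × closes — contains both Q and not Q.
      branch 2.2 (add not Q):
        × closes — contains both Q and not Q.
11 branches closed, 5 open.
An open branch gives a countermodel: P=T, Q=T, R=T, S=T (unmentioned atoms arbitrary); under it the original formula is false.

Not valid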